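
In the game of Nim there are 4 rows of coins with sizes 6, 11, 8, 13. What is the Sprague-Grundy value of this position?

Nim-sum: 6 ⊕ 11 ⊕ 8 ⊕ 13 = 8.

8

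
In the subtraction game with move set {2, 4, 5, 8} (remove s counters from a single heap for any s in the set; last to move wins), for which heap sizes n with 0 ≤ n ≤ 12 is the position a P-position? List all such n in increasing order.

Grundy values for subtraction set {2, 4, 5, 8}:
k:     0  1  2  3  4  5  6  7  8  9 10 11 12
g(k):  0  0  1  1  2  2  3  0  4  1  0  2  1
The P-positions (g = 0) in 0..12 are 0, 1, 7, 10.

0, 1, 7, 10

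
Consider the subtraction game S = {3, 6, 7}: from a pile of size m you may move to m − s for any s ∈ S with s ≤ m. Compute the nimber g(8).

Build the Grundy sequence with g(k) = mex{g(k−s) : s ∈ {3, 6, 7}, s ≤ k}:
k:     0  1  2  3  4  5  6  7  8
g(k):  0  0  0  1  1  1  2  2  2
So g(8) = 2.

2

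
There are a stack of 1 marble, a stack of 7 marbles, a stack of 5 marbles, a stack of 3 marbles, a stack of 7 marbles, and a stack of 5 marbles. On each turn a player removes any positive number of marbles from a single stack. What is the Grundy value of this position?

2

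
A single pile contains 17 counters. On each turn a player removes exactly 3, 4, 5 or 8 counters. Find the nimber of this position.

Build the Grundy sequence with g(k) = mex{g(k−s) : s ∈ {3, 4, 5, 8}, s ≤ k}:
k:     0  1  2  3  4  5  6  7  8  9 10 11 12 13 14 15 16 17
g(k):  0  0  0  1  1  1  2  2  2  3  3  0  0  0  1  1  1  2
So g(17) = 2.

2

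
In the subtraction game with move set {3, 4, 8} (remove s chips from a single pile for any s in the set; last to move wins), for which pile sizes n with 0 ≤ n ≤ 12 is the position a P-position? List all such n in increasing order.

0, 1, 2, 7, 12

Compute g(0), g(1), … for moves {3, 4, 8}:
k:     0  1  2  3  4  5  6  7  8  9 10 11 12
g(k):  0  0  0  1  1  1  2  0  2  3  1  3  0
The P-positions (g = 0) in 0..12 are 0, 1, 2, 7, 12.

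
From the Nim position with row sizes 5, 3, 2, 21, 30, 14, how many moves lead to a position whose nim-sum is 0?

In binary:
  00101  (5)
  00011  (3)
  00010  (2)
  10101  (21)
  11110  (30)
  01110  (14)
  -----
  00001  (1)
The overall nim-sum is X = 1. A row of size p has a winning move iff p XOR X < p (reduce it to p XOR X).
  5: 5 XOR 1 = 4 < 5 — winning move (to 4).
  3: 3 XOR 1 = 2 < 3 — winning move (to 2).
  2: 2 XOR 1 = 3 ≥ 2 — no move.
  21: 21 XOR 1 = 20 < 21 — winning move (to 20).
  30: 30 XOR 1 = 31 ≥ 30 — no move.
  14: 14 XOR 1 = 15 ≥ 14 — no move.
That gives 3 winning moves.

3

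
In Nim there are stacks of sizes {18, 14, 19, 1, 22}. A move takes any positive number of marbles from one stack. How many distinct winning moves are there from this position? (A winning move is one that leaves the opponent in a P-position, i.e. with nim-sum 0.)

3

In binary:
  10010  (18)
  01110  (14)
  10011  (19)
  00001  (1)
  10110  (22)
  -----
  11000  (24)
The overall nim-sum is X = 24. A stack of size p has a winning move iff p XOR X < p (reduce it to p XOR X).
  18: 18 XOR 24 = 10 < 18 — winning move (to 10).
  14: 14 XOR 24 = 22 ≥ 14 — no move.
  19: 19 XOR 24 = 11 < 19 — winning move (to 11).
  1: 1 XOR 24 = 25 ≥ 1 — no move.
  22: 22 XOR 24 = 14 < 22 — winning move (to 14).
That gives 3 winning moves.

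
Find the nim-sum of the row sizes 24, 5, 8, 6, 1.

Bitwise XOR of the heap sizes:
  11000  (24)
  00101  (5)
  01000  (8)
  00110  (6)
  00001  (1)
  -----
  10010  (18)

18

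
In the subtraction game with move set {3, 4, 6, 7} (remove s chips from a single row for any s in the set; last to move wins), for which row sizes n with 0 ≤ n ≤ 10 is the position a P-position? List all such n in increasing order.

0, 1, 2, 10

Compute g(0), g(1), … for moves {3, 4, 6, 7}:
k:     0  1  2  3  4  5  6  7  8  9 10
g(k):  0  0  0  1  1  1  2  2  2  3  0
The P-positions (g = 0) in 0..10 are 0, 1, 2, 10.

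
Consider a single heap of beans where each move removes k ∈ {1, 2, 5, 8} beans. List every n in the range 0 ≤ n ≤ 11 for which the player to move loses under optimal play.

0, 3, 6, 9

Compute g(0), g(1), … for moves {1, 2, 5, 8}:
g(0) = mex{} = 0
g(1) = mex{0} = 1
g(2) = mex{0,1} = 2
g(3) = mex{1,2} = 0
g(4) = mex{0,2} = 1
g(5) = mex{0,1} = 2
g(6) = mex{1,2} = 0
g(7) = mex{0,2} = 1
g(8) = mex{0,1} = 2
g(9) = mex{1,2} = 0
g(10) = mex{0,2} = 1
g(11) = mex{0,1} = 2
The P-positions (g = 0) in 0..11 are 0, 3, 6, 9.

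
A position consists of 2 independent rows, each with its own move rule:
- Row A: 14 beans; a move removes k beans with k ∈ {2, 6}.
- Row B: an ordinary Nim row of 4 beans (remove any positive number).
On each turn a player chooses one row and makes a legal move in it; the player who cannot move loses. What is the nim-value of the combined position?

5

Grundy values for row A (subtraction set {2, 6}):
k:     0  1  2  3  4  5  6  7  8  9 10 11 12 13 14
g(k):  0  0  1  1  0  0  1  1  0  0  1  1  0  0  1
So g(14) = 1.
Row B is a plain Nim row of size 4, so its Grundy value is 4.
By the Sprague-Grundy theorem, the Grundy value of a sum of independent games is the XOR of the component values.
Combined value = 1 XOR 4 = 5.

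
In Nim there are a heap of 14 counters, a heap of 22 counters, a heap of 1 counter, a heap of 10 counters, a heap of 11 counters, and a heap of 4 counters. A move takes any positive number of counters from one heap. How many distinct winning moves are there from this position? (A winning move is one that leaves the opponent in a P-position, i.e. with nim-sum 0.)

1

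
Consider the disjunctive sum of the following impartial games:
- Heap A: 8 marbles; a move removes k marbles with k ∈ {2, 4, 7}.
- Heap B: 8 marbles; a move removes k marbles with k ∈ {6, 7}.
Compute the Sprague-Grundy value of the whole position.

0

Build the Grundy sequence for heap A with g(k) = mex{g(k−s) : s ∈ {2, 4, 7}, s ≤ k}:
g(0) = mex{} = 0
g(1) = mex{} = 0
g(2) = mex{0} = 1
g(3) = mex{0} = 1
g(4) = mex{0,1} = 2
g(5) = mex{0,1} = 2
g(6) = mex{1,2} = 0
g(7) = mex{0,1,2} = 3
g(8) = mex{0,2} = 1
So g(8) = 1.
Build the Grundy sequence for heap B with g(k) = mex{g(k−s) : s ∈ {6, 7}, s ≤ k}:
g(0) = mex{} = 0
g(1) = mex{} = 0
g(2) = mex{} = 0
g(3) = mex{} = 0
g(4) = mex{} = 0
g(5) = mex{} = 0
g(6) = mex{0} = 1
g(7) = mex{0} = 1
g(8) = mex{0} = 1
So g(8) = 1.
The value of a disjunctive sum is the nim-sum of the parts.
Combined value = 1 ⊕ 1 = 0.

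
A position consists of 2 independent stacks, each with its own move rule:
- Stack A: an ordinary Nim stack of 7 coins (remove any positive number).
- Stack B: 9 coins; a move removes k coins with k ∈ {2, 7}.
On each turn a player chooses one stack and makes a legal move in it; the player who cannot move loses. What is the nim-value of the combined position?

Stack A is a plain Nim stack of size 7, so its Grundy value is 7.
For stack B, compute g(0), g(1), … with moves {2, 7}:
g(0) = mex{} = 0
g(1) = mex{} = 0
g(2) = mex{0} = 1
g(3) = mex{0} = 1
g(4) = mex{1} = 0
g(5) = mex{1} = 0
g(6) = mex{0} = 1
g(7) = mex{0} = 1
g(8) = mex{0,1} = 2
g(9) = mex{1} = 0
So g(9) = 0.
The value of a disjunctive sum is the nim-sum of the parts.
Combined value = 7 ⊕ 0 = 7.

7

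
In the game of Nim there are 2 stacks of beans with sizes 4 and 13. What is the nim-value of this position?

Compute the nim-sum pairwise:
4 XOR 13 = 9

9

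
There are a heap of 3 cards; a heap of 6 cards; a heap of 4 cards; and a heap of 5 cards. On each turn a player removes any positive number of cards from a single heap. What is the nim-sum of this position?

Compute the nim-sum pairwise:
3 ⊕ 6 = 5
5 ⊕ 4 = 1
1 ⊕ 5 = 4

4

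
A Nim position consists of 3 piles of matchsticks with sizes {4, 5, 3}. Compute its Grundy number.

Nim-sum: 4 ⊕ 5 ⊕ 3 = 2.

2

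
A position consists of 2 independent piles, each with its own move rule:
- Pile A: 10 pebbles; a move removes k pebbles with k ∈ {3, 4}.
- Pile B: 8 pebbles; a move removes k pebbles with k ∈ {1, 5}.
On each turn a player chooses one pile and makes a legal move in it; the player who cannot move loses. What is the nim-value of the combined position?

For pile A, compute g(0), g(1), … with moves {3, 4}:
k:     0  1  2  3  4  5  6  7  8  9 10
g(k):  0  0  0  1  1  1  2  0  0  0  1
So g(10) = 1.
For pile B, compute g(0), g(1), … with moves {1, 5}:
g(0) = mex{} = 0
g(1) = mex{0} = 1
g(2) = mex{1} = 0
g(3) = mex{0} = 1
g(4) = mex{1} = 0
g(5) = mex{0} = 1
g(6) = mex{1} = 0
g(7) = mex{0} = 1
g(8) = mex{1} = 0
So g(8) = 0.
By the Sprague-Grundy theorem, the Grundy value of a sum of independent games is the XOR of the component values.
Combined value = 1 XOR 0 = 1.

1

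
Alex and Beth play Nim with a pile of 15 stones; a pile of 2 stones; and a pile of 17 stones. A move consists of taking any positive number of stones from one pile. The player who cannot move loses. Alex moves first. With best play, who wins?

Write each in binary and XOR column by column:
  01111  (15)
  00010  (2)
  10001  (17)
  -----
  11100  (28)
The nim-sum is 28 ≠ 0, so this is an N-position: the player to move can win; Alex has a winning move.

Alex wins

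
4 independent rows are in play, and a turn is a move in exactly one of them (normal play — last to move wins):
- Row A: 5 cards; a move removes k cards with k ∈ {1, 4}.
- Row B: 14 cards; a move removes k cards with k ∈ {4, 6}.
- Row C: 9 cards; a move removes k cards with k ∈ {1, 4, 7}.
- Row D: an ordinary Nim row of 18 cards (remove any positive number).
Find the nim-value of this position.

Build the Grundy sequence for row A with g(k) = mex{g(k−s) : s ∈ {1, 4}, s ≤ k}:
k:     0  1  2  3  4  5
g(k):  0  1  0  1  2  0
So g(5) = 0.
Build the Grundy sequence for row B with g(k) = mex{g(k−s) : s ∈ {4, 6}, s ≤ k}:
g(0) = mex{} = 0
g(1) = mex{} = 0
g(2) = mex{} = 0
g(3) = mex{} = 0
g(4) = mex{0} = 1
g(5) = mex{0} = 1
g(6) = mex{0} = 1
g(7) = mex{0} = 1
g(8) = mex{0,1} = 2
g(9) = mex{0,1} = 2
g(10) = mex{1} = 0
g(11) = mex{1} = 0
g(12) = mex{1,2} = 0
g(13) = mex{1,2} = 0
g(14) = mex{0,2} = 1
So g(14) = 1.
Grundy values for row C (subtraction set {1, 4, 7}):
g(0) = mex{} = 0
g(1) = mex{0} = 1
g(2) = mex{1} = 0
g(3) = mex{0} = 1
g(4) = mex{0,1} = 2
g(5) = mex{1,2} = 0
g(6) = mex{0} = 1
g(7) = mex{0,1} = 2
g(8) = mex{1,2} = 0
g(9) = mex{0} = 1
So g(9) = 1.
Row D is a plain Nim row of size 18, so its Grundy value is 18.
The value of a disjunctive sum is the nim-sum of the parts.
Combined value = 0 XOR 1 XOR 1 XOR 18 = 18.

18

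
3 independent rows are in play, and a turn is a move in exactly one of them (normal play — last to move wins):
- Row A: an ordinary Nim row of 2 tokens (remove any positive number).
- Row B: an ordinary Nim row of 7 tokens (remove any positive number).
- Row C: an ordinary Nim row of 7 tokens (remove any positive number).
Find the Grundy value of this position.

2

Row A is a plain Nim row of size 2, so its Grundy value is 2.
Row B is a plain Nim row of size 7, so its Grundy value is 7.
Row C is a plain Nim row of size 7, so its Grundy value is 7.
By the Sprague-Grundy theorem, the Grundy value of a sum of independent games is the XOR of the component values.
Combined value = 2 ⊕ 7 ⊕ 7 = 2.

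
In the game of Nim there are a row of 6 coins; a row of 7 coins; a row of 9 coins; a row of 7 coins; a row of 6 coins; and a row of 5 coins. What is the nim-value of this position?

Write each in binary and XOR column by column:
  0110  (6)
  0111  (7)
  1001  (9)
  0111  (7)
  0110  (6)
  0101  (5)
  ----
  1100  (12)

12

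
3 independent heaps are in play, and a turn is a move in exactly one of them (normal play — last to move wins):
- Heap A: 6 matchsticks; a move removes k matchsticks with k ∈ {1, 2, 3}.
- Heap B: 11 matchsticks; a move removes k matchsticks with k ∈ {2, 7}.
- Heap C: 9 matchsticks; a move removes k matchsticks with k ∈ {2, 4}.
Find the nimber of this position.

2

Grundy values for heap A (subtraction set {1, 2, 3}):
g(0) = mex{} = 0
g(1) = mex{0} = 1
g(2) = mex{0,1} = 2
g(3) = mex{0,1,2} = 3
g(4) = mex{1,2,3} = 0
g(5) = mex{0,2,3} = 1
g(6) = mex{0,1,3} = 2
So g(6) = 2.
Grundy values for heap B (subtraction set {2, 7}):
k:     0  1  2  3  4  5  6  7  8  9 10 11
g(k):  0  0  1  1  0  0  1  1  2  0  0  1
So g(11) = 1.
Build the Grundy sequence for heap C with g(k) = mex{g(k−s) : s ∈ {2, 4}, s ≤ k}:
g(0) = mex{} = 0
g(1) = mex{} = 0
g(2) = mex{0} = 1
g(3) = mex{0} = 1
g(4) = mex{0,1} = 2
g(5) = mex{0,1} = 2
g(6) = mex{1,2} = 0
g(7) = mex{1,2} = 0
g(8) = mex{0,2} = 1
g(9) = mex{0,2} = 1
So g(9) = 1.
The value of a disjunctive sum is the nim-sum of the parts.
Combined value = 2 XOR 1 XOR 1 = 2.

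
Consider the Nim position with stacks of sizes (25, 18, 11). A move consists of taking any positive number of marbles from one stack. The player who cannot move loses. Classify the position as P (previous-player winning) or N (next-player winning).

Compute the nim-sum pairwise:
25 ⊕ 18 = 11
11 ⊕ 11 = 0
The nim-sum is 0, so this is a P-position: the player to move is in a losing position under optimal play.

P-position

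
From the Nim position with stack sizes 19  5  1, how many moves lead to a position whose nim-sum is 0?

1

Bitwise XOR of the heap sizes:
  10011  (19)
  00101  (5)
  00001  (1)
  -----
  10111  (23)
The overall nim-sum is X = 23. A stack of size p has a winning move iff p XOR X < p (reduce it to p XOR X).
  19: 19 XOR 23 = 4 < 19 — winning move (to 4).
  5: 5 XOR 23 = 18 ≥ 5 — no move.
  1: 1 XOR 23 = 22 ≥ 1 — no move.
That gives 1 winning move.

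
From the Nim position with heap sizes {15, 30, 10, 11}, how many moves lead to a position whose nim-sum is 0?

1

Compute the nim-sum pairwise:
15 XOR 30 = 17
17 XOR 10 = 27
27 XOR 11 = 16
The overall nim-sum is X = 16. A heap of size p has a winning move iff p XOR X < p (reduce it to p XOR X).
  15: 15 XOR 16 = 31 ≥ 15 — no move.
  30: 30 XOR 16 = 14 < 30 — winning move (to 14).
  10: 10 XOR 16 = 26 ≥ 10 — no move.
  11: 11 XOR 16 = 27 ≥ 11 — no move.
That gives 1 winning move.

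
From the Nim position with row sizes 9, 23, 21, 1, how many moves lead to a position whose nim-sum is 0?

Write each in binary and XOR column by column:
  01001  (9)
  10111  (23)
  10101  (21)
  00001  (1)
  -----
  01010  (10)
The overall nim-sum is X = 10. A row of size p has a winning move iff p XOR X < p (reduce it to p XOR X).
  9: 9 XOR 10 = 3 < 9 — winning move (to 3).
  23: 23 XOR 10 = 29 ≥ 23 — no move.
  21: 21 XOR 10 = 31 ≥ 21 — no move.
  1: 1 XOR 10 = 11 ≥ 1 — no move.
That gives 1 winning move.

1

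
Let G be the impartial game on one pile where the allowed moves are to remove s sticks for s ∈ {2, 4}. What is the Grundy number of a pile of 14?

Build the Grundy sequence with g(k) = mex{g(k−s) : s ∈ {2, 4}, s ≤ k}:
g(0) = mex{} = 0
g(1) = mex{} = 0
g(2) = mex{0} = 1
g(3) = mex{0} = 1
g(4) = mex{0,1} = 2
g(5) = mex{0,1} = 2
g(6) = mex{1,2} = 0
g(7) = mex{1,2} = 0
g(8) = mex{0,2} = 1
g(9) = mex{0,2} = 1
g(10) = mex{0,1} = 2
g(11) = mex{0,1} = 2
g(12) = mex{1,2} = 0
g(13) = mex{1,2} = 0
g(14) = mex{0,2} = 1
So g(14) = 1.

1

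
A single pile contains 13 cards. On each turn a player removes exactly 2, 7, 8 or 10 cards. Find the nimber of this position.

Compute g(0), g(1), … for moves {2, 7, 8, 10}:
k:     0  1  2  3  4  5  6  7  8  9 10 11 12 13
g(k):  0  0  1  1  0  0  1  1  2  2  3  3  2  2
So g(13) = 2.

2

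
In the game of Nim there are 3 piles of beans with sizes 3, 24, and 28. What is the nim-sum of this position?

7

Nim-sum: 3 XOR 24 XOR 28 = 7.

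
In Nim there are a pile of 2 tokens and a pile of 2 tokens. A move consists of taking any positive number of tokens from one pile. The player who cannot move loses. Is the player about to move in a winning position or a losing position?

Losing position

Compute the nim-sum pairwise:
2 ^ 2 = 0
The nim-sum is 0, so this is a P-position: the player to move is in a losing position under optimal play.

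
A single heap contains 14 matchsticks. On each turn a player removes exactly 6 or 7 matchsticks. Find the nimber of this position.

0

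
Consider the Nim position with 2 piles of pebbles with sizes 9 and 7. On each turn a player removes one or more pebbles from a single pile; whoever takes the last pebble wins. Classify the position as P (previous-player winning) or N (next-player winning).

N-position

Compute the nim-sum pairwise:
9 XOR 7 = 14
The nim-sum is 14 ≠ 0, so this is an N-position: the player to move can win.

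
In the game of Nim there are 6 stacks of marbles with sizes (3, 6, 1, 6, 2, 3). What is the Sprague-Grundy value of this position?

3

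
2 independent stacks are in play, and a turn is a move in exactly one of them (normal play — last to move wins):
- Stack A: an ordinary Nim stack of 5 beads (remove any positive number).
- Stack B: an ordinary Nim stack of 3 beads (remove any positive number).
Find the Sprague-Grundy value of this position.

Stack A is a plain Nim stack of size 5, so its Grundy value is 5.
Stack B is a plain Nim stack of size 3, so its Grundy value is 3.
The value of a disjunctive sum is the nim-sum of the parts.
Combined value = 5 XOR 3 = 6.

6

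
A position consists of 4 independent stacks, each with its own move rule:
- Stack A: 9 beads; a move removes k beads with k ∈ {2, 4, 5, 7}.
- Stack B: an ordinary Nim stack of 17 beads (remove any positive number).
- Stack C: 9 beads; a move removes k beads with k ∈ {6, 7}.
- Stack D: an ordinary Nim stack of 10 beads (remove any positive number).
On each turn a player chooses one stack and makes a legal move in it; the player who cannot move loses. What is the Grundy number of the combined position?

26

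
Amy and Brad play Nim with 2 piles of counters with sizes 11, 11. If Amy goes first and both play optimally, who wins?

Brad wins

Nim-sum: 11 XOR 11 = 0.
The nim-sum is 0, so this is a P-position: the player to move is in a losing position under optimal play; Amy is about to move from it and so loses — Brad wins.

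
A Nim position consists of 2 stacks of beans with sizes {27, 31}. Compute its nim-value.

4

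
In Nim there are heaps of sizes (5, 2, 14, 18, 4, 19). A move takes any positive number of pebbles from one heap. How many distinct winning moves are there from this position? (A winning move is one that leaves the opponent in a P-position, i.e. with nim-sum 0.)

Compute the nim-sum pairwise:
5 XOR 2 = 7
7 XOR 14 = 9
9 XOR 18 = 27
27 XOR 4 = 31
31 XOR 19 = 12
The overall nim-sum is X = 12. A heap of size p has a winning move iff p XOR X < p (reduce it to p XOR X).
  5: 5 XOR 12 = 9 ≥ 5 — no move.
  2: 2 XOR 12 = 14 ≥ 2 — no move.
  14: 14 XOR 12 = 2 < 14 — winning move (to 2).
  18: 18 XOR 12 = 30 ≥ 18 — no move.
  4: 4 XOR 12 = 8 ≥ 4 — no move.
  19: 19 XOR 12 = 31 ≥ 19 — no move.
That gives 1 winning move.

1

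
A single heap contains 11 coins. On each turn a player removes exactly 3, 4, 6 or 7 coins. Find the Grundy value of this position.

0

Grundy values for subtraction set {3, 4, 6, 7}:
g(0) = mex{} = 0
g(1) = mex{} = 0
g(2) = mex{} = 0
g(3) = mex{0} = 1
g(4) = mex{0} = 1
g(5) = mex{0} = 1
g(6) = mex{0,1} = 2
g(7) = mex{0,1} = 2
g(8) = mex{0,1} = 2
g(9) = mex{0,1,2} = 3
g(10) = mex{1,2} = 0
g(11) = mex{1,2} = 0
So g(11) = 0.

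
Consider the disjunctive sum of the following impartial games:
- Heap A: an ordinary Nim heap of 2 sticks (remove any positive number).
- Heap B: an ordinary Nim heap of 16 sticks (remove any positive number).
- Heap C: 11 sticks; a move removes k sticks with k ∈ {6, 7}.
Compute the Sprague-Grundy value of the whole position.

Heap A is a plain Nim heap of size 2, so its Grundy value is 2.
Heap B is a plain Nim heap of size 16, so its Grundy value is 16.
Build the Grundy sequence for heap C with g(k) = mex{g(k−s) : s ∈ {6, 7}, s ≤ k}:
g(0) = mex{} = 0
g(1) = mex{} = 0
g(2) = mex{} = 0
g(3) = mex{} = 0
g(4) = mex{} = 0
g(5) = mex{} = 0
g(6) = mex{0} = 1
g(7) = mex{0} = 1
g(8) = mex{0} = 1
g(9) = mex{0} = 1
g(10) = mex{0} = 1
g(11) = mex{0} = 1
So g(11) = 1.
By the Sprague-Grundy theorem, the Grundy value of a sum of independent games is the XOR of the component values.
Combined value = 2 XOR 16 XOR 1 = 19.

19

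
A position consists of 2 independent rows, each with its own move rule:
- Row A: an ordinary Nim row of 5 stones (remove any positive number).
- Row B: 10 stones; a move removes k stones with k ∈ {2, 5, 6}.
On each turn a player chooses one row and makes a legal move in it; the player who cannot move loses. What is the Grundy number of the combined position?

Row A is a plain Nim row of size 5, so its Grundy value is 5.
Build the Grundy sequence for row B with g(k) = mex{g(k−s) : s ∈ {2, 5, 6}, s ≤ k}:
g(0) = mex{} = 0
g(1) = mex{} = 0
g(2) = mex{0} = 1
g(3) = mex{0} = 1
g(4) = mex{1} = 0
g(5) = mex{0,1} = 2
g(6) = mex{0} = 1
g(7) = mex{0,1,2} = 3
g(8) = mex{1} = 0
g(9) = mex{0,1,3} = 2
g(10) = mex{0,2} = 1
So g(10) = 1.
By the Sprague-Grundy theorem, the Grundy value of a sum of independent games is the XOR of the component values.
Combined value = 5 ⊕ 1 = 4.

4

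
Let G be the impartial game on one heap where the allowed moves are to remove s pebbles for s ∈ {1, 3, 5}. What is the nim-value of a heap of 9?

Grundy values for subtraction set {1, 3, 5}:
g(0) = mex{} = 0
g(1) = mex{0} = 1
g(2) = mex{1} = 0
g(3) = mex{0} = 1
g(4) = mex{1} = 0
g(5) = mex{0} = 1
g(6) = mex{1} = 0
g(7) = mex{0} = 1
g(8) = mex{1} = 0
g(9) = mex{0} = 1
So g(9) = 1.

1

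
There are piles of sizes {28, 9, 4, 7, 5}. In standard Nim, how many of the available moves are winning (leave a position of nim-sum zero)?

1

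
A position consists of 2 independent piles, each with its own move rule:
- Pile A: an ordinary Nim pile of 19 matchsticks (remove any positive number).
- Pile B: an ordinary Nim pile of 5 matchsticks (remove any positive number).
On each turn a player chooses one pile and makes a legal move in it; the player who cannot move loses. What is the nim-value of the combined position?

22

Pile A is a plain Nim pile of size 19, so its Grundy value is 19.
Pile B is a plain Nim pile of size 5, so its Grundy value is 5.
By the Sprague-Grundy theorem, the Grundy value of a sum of independent games is the XOR of the component values.
Combined value = 19 XOR 5 = 22.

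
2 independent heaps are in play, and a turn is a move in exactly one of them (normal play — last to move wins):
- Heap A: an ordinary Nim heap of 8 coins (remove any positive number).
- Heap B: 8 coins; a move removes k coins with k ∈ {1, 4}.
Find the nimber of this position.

Heap A is a plain Nim heap of size 8, so its Grundy value is 8.
Grundy values for heap B (subtraction set {1, 4}):
g(0) = mex{} = 0
g(1) = mex{0} = 1
g(2) = mex{1} = 0
g(3) = mex{0} = 1
g(4) = mex{0,1} = 2
g(5) = mex{1,2} = 0
g(6) = mex{0} = 1
g(7) = mex{1} = 0
g(8) = mex{0,2} = 1
So g(8) = 1.
The value of a disjunctive sum is the nim-sum of the parts.
Combined value = 8 ⊕ 1 = 9.

9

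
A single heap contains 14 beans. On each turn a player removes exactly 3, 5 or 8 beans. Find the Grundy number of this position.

Grundy values for subtraction set {3, 5, 8}:
g(0) = mex{} = 0
g(1) = mex{} = 0
g(2) = mex{} = 0
g(3) = mex{0} = 1
g(4) = mex{0} = 1
g(5) = mex{0} = 1
g(6) = mex{0,1} = 2
g(7) = mex{0,1} = 2
g(8) = mex{0,1} = 2
g(9) = mex{0,1,2} = 3
g(10) = mex{0,1,2} = 3
g(11) = mex{1,2} = 0
g(12) = mex{1,2,3} = 0
g(13) = mex{1,2,3} = 0
g(14) = mex{0,2,3} = 1
So g(14) = 1.

1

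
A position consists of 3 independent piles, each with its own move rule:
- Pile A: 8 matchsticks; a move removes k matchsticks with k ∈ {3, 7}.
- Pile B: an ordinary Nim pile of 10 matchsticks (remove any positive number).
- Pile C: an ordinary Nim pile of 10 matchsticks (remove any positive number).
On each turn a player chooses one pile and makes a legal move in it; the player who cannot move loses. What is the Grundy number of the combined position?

2

Grundy values for pile A (subtraction set {3, 7}):
k:     0  1  2  3  4  5  6  7  8
g(k):  0  0  0  1  1  1  0  2  2
So g(8) = 2.
Pile B is a plain Nim pile of size 10, so its Grundy value is 10.
Pile C is a plain Nim pile of size 10, so its Grundy value is 10.
By the Sprague-Grundy theorem, the Grundy value of a sum of independent games is the XOR of the component values.
Combined value = 2 ⊕ 10 ⊕ 10 = 2.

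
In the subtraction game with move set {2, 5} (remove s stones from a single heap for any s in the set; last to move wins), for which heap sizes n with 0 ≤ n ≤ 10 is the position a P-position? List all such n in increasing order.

0, 1, 4, 7, 8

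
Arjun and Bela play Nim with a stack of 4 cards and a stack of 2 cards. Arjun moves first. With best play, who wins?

Compute the nim-sum pairwise:
4 XOR 2 = 6
The nim-sum is 6 ≠ 0, so this is an N-position: the player to move can win; Arjun has a winning move.

Arjun wins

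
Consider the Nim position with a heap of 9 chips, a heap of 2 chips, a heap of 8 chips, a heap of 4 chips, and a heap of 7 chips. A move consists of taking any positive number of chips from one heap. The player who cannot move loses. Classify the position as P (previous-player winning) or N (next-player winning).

P-position

Nim-sum: 9 ⊕ 2 ⊕ 8 ⊕ 4 ⊕ 7 = 0.
The nim-sum is 0, so this is a P-position: the player to move is in a losing position under optimal play.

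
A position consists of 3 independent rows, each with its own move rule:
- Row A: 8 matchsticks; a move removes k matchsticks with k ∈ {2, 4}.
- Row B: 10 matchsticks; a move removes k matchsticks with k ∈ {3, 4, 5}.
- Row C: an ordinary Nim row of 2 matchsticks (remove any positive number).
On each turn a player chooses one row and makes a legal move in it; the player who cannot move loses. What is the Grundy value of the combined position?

3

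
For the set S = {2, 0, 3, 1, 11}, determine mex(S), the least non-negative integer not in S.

The values 0, 1, 2, 3 are all present; 4 is the first non-negative integer missing from the set.

4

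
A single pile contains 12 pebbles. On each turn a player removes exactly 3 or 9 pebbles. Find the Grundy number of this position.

Compute g(0), g(1), … for moves {3, 9}:
k:     0  1  2  3  4  5  6  7  8  9 10 11 12
g(k):  0  0  0  1  1  1  0  0  0  1  1  1  0
So g(12) = 0.

0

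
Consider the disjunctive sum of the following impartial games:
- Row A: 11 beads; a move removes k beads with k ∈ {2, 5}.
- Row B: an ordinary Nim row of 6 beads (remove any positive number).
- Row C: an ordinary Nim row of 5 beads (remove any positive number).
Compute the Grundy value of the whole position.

3

Build the Grundy sequence for row A with g(k) = mex{g(k−s) : s ∈ {2, 5}, s ≤ k}:
k:     0  1  2  3  4  5  6  7  8  9 10 11
g(k):  0  0  1  1  0  2  1  0  0  1  1  0
So g(11) = 0.
Row B is a plain Nim row of size 6, so its Grundy value is 6.
Row C is a plain Nim row of size 5, so its Grundy value is 5.
The value of a disjunctive sum is the nim-sum of the parts.
Combined value = 0 ⊕ 6 ⊕ 5 = 3.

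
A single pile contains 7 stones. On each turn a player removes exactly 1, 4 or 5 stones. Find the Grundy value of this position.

Compute g(0), g(1), … for moves {1, 4, 5}:
k:     0  1  2  3  4  5  6  7
g(k):  0  1  0  1  2  3  2  3
So g(7) = 3.

3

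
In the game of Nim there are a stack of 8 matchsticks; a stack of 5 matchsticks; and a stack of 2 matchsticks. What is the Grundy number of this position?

15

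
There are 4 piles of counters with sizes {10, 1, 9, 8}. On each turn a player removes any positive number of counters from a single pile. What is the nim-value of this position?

Nim-sum: 10 ⊕ 1 ⊕ 9 ⊕ 8 = 10.

10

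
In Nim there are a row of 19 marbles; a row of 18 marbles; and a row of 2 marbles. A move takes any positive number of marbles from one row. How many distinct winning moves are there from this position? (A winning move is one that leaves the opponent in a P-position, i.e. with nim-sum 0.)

3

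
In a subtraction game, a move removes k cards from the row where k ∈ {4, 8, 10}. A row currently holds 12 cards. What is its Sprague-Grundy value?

Build the Grundy sequence with g(k) = mex{g(k−s) : s ∈ {4, 8, 10}, s ≤ k}:
k:     0  1  2  3  4  5  6  7  8  9 10 11 12
g(k):  0  0  0  0  1  1  1  1  2  2  2  2  3
So g(12) = 3.

3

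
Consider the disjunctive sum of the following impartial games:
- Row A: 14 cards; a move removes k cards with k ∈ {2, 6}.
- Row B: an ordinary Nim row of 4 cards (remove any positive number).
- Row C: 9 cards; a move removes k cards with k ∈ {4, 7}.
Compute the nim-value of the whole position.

7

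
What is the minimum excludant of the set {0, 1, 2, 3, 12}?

4

The values 0, 1, 2, 3 are all present; 4 is the first non-negative integer missing from the set.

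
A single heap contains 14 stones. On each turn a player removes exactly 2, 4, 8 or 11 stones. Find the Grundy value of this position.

Compute g(0), g(1), … for moves {2, 4, 8, 11}:
k:     0  1  2  3  4  5  6  7  8  9 10 11 12 13 14
g(k):  0  0  1  1  2  2  0  0  1  1  2  2  3  0  4
So g(14) = 4.

4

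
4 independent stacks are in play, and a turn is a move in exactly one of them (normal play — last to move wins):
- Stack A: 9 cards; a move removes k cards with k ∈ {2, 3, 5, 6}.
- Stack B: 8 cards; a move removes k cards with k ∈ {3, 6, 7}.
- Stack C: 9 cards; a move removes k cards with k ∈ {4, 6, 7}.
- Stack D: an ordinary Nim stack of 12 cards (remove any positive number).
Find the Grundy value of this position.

12

Build the Grundy sequence for stack A with g(k) = mex{g(k−s) : s ∈ {2, 3, 5, 6}, s ≤ k}:
k:     0  1  2  3  4  5  6  7  8  9
g(k):  0  0  1  1  2  2  3  3  0  0
So g(9) = 0.
Build the Grundy sequence for stack B with g(k) = mex{g(k−s) : s ∈ {3, 6, 7}, s ≤ k}:
k:     0  1  2  3  4  5  6  7  8
g(k):  0  0  0  1  1  1  2  2  2
So g(8) = 2.
Build the Grundy sequence for stack C with g(k) = mex{g(k−s) : s ∈ {4, 6, 7}, s ≤ k}:
g(0) = mex{} = 0
g(1) = mex{} = 0
g(2) = mex{} = 0
g(3) = mex{} = 0
g(4) = mex{0} = 1
g(5) = mex{0} = 1
g(6) = mex{0} = 1
g(7) = mex{0} = 1
g(8) = mex{0,1} = 2
g(9) = mex{0,1} = 2
So g(9) = 2.
Stack D is a plain Nim stack of size 12, so its Grundy value is 12.
The value of a disjunctive sum is the nim-sum of the parts.
Combined value = 0 ⊕ 2 ⊕ 2 ⊕ 12 = 12.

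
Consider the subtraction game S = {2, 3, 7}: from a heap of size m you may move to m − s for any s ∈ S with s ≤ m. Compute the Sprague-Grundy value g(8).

1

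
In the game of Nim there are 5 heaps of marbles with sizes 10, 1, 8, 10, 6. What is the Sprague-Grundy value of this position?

15

Nim-sum: 10 XOR 1 XOR 8 XOR 10 XOR 6 = 15.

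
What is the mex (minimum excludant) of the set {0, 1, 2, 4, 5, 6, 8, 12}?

3

The values 0, 1, 2 are all present; 3 is the first non-negative integer missing from the set.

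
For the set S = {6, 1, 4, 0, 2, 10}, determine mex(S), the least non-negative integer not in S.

The values 0, 1, 2 are all present; 3 is the first non-negative integer missing from the set.

3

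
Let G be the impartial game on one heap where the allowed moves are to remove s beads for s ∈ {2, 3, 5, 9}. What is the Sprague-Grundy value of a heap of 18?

2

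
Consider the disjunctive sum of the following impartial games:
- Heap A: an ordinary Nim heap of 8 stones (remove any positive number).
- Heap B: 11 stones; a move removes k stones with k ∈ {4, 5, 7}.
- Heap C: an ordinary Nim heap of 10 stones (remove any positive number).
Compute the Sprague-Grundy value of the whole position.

Heap A is a plain Nim heap of size 8, so its Grundy value is 8.
Grundy values for heap B (subtraction set {4, 5, 7}):
g(0) = mex{} = 0
g(1) = mex{} = 0
g(2) = mex{} = 0
g(3) = mex{} = 0
g(4) = mex{0} = 1
g(5) = mex{0} = 1
g(6) = mex{0} = 1
g(7) = mex{0} = 1
g(8) = mex{0,1} = 2
g(9) = mex{0,1} = 2
g(10) = mex{0,1} = 2
g(11) = mex{1} = 0
So g(11) = 0.
Heap C is a plain Nim heap of size 10, so its Grundy value is 10.
The value of a disjunctive sum is the nim-sum of the parts.
Combined value = 8 XOR 0 XOR 10 = 2.

2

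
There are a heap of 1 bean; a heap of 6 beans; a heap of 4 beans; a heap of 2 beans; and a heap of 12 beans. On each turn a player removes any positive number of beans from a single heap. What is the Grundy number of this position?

Nim-sum: 1 XOR 6 XOR 4 XOR 2 XOR 12 = 13.

13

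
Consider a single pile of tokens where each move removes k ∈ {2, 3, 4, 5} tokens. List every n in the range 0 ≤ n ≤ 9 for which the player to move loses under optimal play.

0, 1, 7, 8

Compute g(0), g(1), … for moves {2, 3, 4, 5}:
g(0) = mex{} = 0
g(1) = mex{} = 0
g(2) = mex{0} = 1
g(3) = mex{0} = 1
g(4) = mex{0,1} = 2
g(5) = mex{0,1} = 2
g(6) = mex{0,1,2} = 3
g(7) = mex{1,2} = 0
g(8) = mex{1,2,3} = 0
g(9) = mex{0,2,3} = 1
The P-positions (g = 0) in 0..9 are 0, 1, 7, 8.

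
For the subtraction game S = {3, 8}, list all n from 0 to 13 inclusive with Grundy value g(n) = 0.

0, 1, 2, 6, 7, 11, 12, 13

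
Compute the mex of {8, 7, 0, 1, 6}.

2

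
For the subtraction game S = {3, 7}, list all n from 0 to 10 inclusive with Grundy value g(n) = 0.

Compute g(0), g(1), … for moves {3, 7}:
g(0) = mex{} = 0
g(1) = mex{} = 0
g(2) = mex{} = 0
g(3) = mex{0} = 1
g(4) = mex{0} = 1
g(5) = mex{0} = 1
g(6) = mex{1} = 0
g(7) = mex{0,1} = 2
g(8) = mex{0,1} = 2
g(9) = mex{0} = 1
g(10) = mex{1,2} = 0
The P-positions (g = 0) in 0..10 are 0, 1, 2, 6, 10.

0, 1, 2, 6, 10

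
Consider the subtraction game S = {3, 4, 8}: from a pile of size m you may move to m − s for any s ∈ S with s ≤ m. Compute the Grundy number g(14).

Build the Grundy sequence with g(k) = mex{g(k−s) : s ∈ {3, 4, 8}, s ≤ k}:
k:     0  1  2  3  4  5  6  7  8  9 10 11 12 13 14
g(k):  0  0  0  1  1  1  2  0  2  3  1  3  0  0  0
So g(14) = 0.

0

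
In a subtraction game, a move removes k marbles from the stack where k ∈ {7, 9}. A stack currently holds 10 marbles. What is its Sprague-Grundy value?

1

Compute g(0), g(1), … for moves {7, 9}:
k:     0  1  2  3  4  5  6  7  8  9 10
g(k):  0  0  0  0  0  0  0  1  1  1  1
So g(10) = 1.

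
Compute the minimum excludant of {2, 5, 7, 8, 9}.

0 is not in the set, so the mex is 0.

0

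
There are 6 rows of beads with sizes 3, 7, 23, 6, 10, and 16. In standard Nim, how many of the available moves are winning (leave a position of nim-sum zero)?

In binary:
  00011  (3)
  00111  (7)
  10111  (23)
  00110  (6)
  01010  (10)
  10000  (16)
  -----
  01111  (15)
The overall nim-sum is X = 15. A row of size p has a winning move iff p XOR X < p (reduce it to p XOR X).
  3: 3 XOR 15 = 12 ≥ 3 — no move.
  7: 7 XOR 15 = 8 ≥ 7 — no move.
  23: 23 XOR 15 = 24 ≥ 23 — no move.
  6: 6 XOR 15 = 9 ≥ 6 — no move.
  10: 10 XOR 15 = 5 < 10 — winning move (to 5).
  16: 16 XOR 15 = 31 ≥ 16 — no move.
That gives 1 winning move.

1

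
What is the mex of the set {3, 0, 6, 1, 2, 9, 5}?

4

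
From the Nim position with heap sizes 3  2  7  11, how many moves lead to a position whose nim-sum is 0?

Write each in binary and XOR column by column:
  0011  (3)
  0010  (2)
  0111  (7)
  1011  (11)
  ----
  1101  (13)
The overall nim-sum is X = 13. A heap of size p has a winning move iff p XOR X < p (reduce it to p XOR X).
  3: 3 XOR 13 = 14 ≥ 3 — no move.
  2: 2 XOR 13 = 15 ≥ 2 — no move.
  7: 7 XOR 13 = 10 ≥ 7 — no move.
  11: 11 XOR 13 = 6 < 11 — winning move (to 6).
That gives 1 winning move.

1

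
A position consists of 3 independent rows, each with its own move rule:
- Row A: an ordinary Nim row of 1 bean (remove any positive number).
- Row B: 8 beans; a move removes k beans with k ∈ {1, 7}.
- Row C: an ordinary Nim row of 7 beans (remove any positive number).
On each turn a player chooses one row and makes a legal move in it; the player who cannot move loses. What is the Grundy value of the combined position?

Row A is a plain Nim row of size 1, so its Grundy value is 1.
For row B, compute g(0), g(1), … with moves {1, 7}:
g(0) = mex{} = 0
g(1) = mex{0} = 1
g(2) = mex{1} = 0
g(3) = mex{0} = 1
g(4) = mex{1} = 0
g(5) = mex{0} = 1
g(6) = mex{1} = 0
g(7) = mex{0} = 1
g(8) = mex{1} = 0
So g(8) = 0.
Row C is a plain Nim row of size 7, so its Grundy value is 7.
By the Sprague-Grundy theorem, the Grundy value of a sum of independent games is the XOR of the component values.
Combined value = 1 ⊕ 0 ⊕ 7 = 6.

6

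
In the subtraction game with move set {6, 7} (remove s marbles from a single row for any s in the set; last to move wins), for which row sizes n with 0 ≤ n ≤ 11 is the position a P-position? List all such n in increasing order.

0, 1, 2, 3, 4, 5

Grundy values for subtraction set {6, 7}:
g(0) = mex{} = 0
g(1) = mex{} = 0
g(2) = mex{} = 0
g(3) = mex{} = 0
g(4) = mex{} = 0
g(5) = mex{} = 0
g(6) = mex{0} = 1
g(7) = mex{0} = 1
g(8) = mex{0} = 1
g(9) = mex{0} = 1
g(10) = mex{0} = 1
g(11) = mex{0} = 1
The P-positions (g = 0) in 0..11 are 0, 1, 2, 3, 4, 5.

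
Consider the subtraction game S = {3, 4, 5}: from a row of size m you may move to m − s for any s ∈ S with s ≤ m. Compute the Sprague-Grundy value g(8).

Build the Grundy sequence with g(k) = mex{g(k−s) : s ∈ {3, 4, 5}, s ≤ k}:
g(0) = mex{} = 0
g(1) = mex{} = 0
g(2) = mex{} = 0
g(3) = mex{0} = 1
g(4) = mex{0} = 1
g(5) = mex{0} = 1
g(6) = mex{0,1} = 2
g(7) = mex{0,1} = 2
g(8) = mex{1} = 0
So g(8) = 0.

0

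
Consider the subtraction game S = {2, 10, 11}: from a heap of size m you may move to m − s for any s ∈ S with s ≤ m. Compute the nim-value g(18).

Grundy values for subtraction set {2, 10, 11}:
k:     0  1  2  3  4  5  6  7  8  9 10 11 12 13 14 15 16 17 18
g(k):  0  0  1  1  0  0  1  1  0  0  1  1  2  0  3  1  2  0  3
So g(18) = 3.

3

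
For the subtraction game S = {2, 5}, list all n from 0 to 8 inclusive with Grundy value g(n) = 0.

0, 1, 4, 7, 8

Build the Grundy sequence with g(k) = mex{g(k−s) : s ∈ {2, 5}, s ≤ k}:
g(0) = mex{} = 0
g(1) = mex{} = 0
g(2) = mex{0} = 1
g(3) = mex{0} = 1
g(4) = mex{1} = 0
g(5) = mex{0,1} = 2
g(6) = mex{0} = 1
g(7) = mex{1,2} = 0
g(8) = mex{1} = 0
The P-positions (g = 0) in 0..8 are 0, 1, 4, 7, 8.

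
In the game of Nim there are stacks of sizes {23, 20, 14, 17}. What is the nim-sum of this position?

28

Bitwise XOR of the heap sizes:
  10111  (23)
  10100  (20)
  01110  (14)
  10001  (17)
  -----
  11100  (28)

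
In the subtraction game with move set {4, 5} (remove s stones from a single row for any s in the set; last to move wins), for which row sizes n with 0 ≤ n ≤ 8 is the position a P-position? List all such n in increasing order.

0, 1, 2, 3

Compute g(0), g(1), … for moves {4, 5}:
g(0) = mex{} = 0
g(1) = mex{} = 0
g(2) = mex{} = 0
g(3) = mex{} = 0
g(4) = mex{0} = 1
g(5) = mex{0} = 1
g(6) = mex{0} = 1
g(7) = mex{0} = 1
g(8) = mex{0,1} = 2
The P-positions (g = 0) in 0..8 are 0, 1, 2, 3.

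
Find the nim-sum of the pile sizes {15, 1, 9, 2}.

5

Nim-sum: 15 ^ 1 ^ 9 ^ 2 = 5.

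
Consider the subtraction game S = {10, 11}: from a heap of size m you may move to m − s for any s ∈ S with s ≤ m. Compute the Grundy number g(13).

1

Build the Grundy sequence with g(k) = mex{g(k−s) : s ∈ {10, 11}, s ≤ k}:
g(0) = mex{} = 0
g(1) = mex{} = 0
g(2) = mex{} = 0
g(3) = mex{} = 0
g(4) = mex{} = 0
g(5) = mex{} = 0
g(6) = mex{} = 0
g(7) = mex{} = 0
g(8) = mex{} = 0
g(9) = mex{} = 0
g(10) = mex{0} = 1
g(11) = mex{0} = 1
g(12) = mex{0} = 1
g(13) = mex{0} = 1
So g(13) = 1.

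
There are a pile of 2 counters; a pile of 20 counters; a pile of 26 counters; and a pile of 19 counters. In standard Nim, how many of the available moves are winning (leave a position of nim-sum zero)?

In binary:
  00010  (2)
  10100  (20)
  11010  (26)
  10011  (19)
  -----
  11111  (31)
The overall nim-sum is X = 31. A pile of size p has a winning move iff p XOR X < p (reduce it to p XOR X).
  2: 2 XOR 31 = 29 ≥ 2 — no move.
  20: 20 XOR 31 = 11 < 20 — winning move (to 11).
  26: 26 XOR 31 = 5 < 26 — winning move (to 5).
  19: 19 XOR 31 = 12 < 19 — winning move (to 12).
That gives 3 winning moves.

3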